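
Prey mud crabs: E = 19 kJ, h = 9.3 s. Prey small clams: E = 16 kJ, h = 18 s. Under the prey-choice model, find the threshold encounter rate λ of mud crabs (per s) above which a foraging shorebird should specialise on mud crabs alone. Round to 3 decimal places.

0.083 per s

At the threshold, the rate on mud crabs alone equals the profitability of small clams: λ·19/(1 + λ·9.3) = 16/18 = 0.8889.
Rearranging, λ(19 − 0.8889×9.3) = 0.8889, so λ = 0.8889/10.73 = 0.08282 per s.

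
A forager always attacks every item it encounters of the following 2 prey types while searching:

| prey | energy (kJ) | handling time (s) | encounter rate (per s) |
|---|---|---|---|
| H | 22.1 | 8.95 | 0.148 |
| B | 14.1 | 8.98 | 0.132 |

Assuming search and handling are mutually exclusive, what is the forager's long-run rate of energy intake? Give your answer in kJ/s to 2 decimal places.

1.46 kJ/s

R = Σλ_iE_i / (1 + Σλ_ih_i)
Numerator: 0.148×22.1 + 0.132×14.1 = 5.132
Denominator: 1 + 0.148×8.95 + 0.132×8.98 = 3.51
R = 5.132/3.51 = 1.462 kJ/s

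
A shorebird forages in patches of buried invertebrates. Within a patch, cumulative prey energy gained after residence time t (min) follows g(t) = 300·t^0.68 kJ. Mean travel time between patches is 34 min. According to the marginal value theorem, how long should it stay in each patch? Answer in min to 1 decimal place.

72.3 min

Maximise g(t)/(T+t): set derivative to zero → g'(t)(T+t) = g(t).
g'(t) = 0.68·300·t^-0.32. Setting 0.68·300·t^-0.32 = 300·t^0.68/(34+t) gives 0.68(34+t) = t, so 0.32·t = 0.68×34.
t* = 0.68×34/0.32 = 72.25 min.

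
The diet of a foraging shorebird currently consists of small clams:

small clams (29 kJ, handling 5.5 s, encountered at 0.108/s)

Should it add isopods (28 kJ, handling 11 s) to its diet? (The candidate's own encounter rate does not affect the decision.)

Yes

On small clams alone, R = ΣλE/(1+Σλh) = 3.132/1.594 = 1.965 kJ/s.
Profitability of isopods: 28/11 = 2.545 kJ/s.
Since 2.545 > R, including isopods increases the long-run rate.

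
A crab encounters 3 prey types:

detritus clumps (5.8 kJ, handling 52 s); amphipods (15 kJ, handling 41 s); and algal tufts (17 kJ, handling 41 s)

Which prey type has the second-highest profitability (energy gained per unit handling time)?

In descending order of E/h:
algal tufts: 17/41 = 0.415 kJ/s
amphipods: 15/41 = 0.366 kJ/s
detritus clumps: 5.8/52 = 0.112 kJ/s

amphipods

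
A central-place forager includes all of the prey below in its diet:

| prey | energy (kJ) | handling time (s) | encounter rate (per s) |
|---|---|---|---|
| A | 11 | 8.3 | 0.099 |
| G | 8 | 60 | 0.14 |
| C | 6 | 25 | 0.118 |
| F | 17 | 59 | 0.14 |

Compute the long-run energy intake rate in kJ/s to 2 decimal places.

0.25 kJ/s

Energy encountered per unit search time: 0.099×11 + 0.14×8 + 0.118×6 + 0.14×17 = 5.297 kJ/s.
Handling time per unit search time: 0.099×8.3 + 0.14×60 + 0.118×25 + 0.14×59 = 20.43.
Rate = 5.297/(1 + 20.43) = 0.2472 kJ/s.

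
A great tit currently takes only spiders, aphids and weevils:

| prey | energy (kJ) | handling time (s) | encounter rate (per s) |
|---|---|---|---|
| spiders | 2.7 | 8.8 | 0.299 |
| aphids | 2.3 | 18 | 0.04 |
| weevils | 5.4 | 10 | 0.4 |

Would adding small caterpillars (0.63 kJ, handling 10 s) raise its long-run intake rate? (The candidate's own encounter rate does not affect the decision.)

On spiders, aphids and weevils alone, R = ΣλE/(1+Σλh) = 3.059/8.351 = 0.3663 kJ/s.
small caterpillars: E/h = 0.63/10 = 0.063 kJ/s.
Since 0.063 < R, time spent handling small caterpillars is better spent searching.

No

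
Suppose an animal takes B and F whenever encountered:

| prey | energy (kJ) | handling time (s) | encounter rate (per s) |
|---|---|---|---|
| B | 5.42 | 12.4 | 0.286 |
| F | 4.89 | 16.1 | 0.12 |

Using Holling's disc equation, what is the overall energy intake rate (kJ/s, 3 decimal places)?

0.330 kJ/s

R = (0.286×5.42 + 0.12×4.89) / (1 + 0.286×12.4 + 0.12×16.1) = 2.137/6.478 = 0.3299 kJ/s.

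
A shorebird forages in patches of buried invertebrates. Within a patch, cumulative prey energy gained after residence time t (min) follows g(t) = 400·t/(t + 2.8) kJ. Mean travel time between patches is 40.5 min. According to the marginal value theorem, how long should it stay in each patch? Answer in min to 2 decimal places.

10.65 min

Maximise g(t)/(T+t): set derivative to zero → g'(t)(T+t) = g(t).
g'(t) = 400·2.8/(t + 2.8)². Setting 400·2.8/(t+2.8)² = 400t/[(t+2.8)(40.5+t)] gives 2.8(40.5+t) = t(t+2.8), so t² = 2.8×40.5 = 113.4.
t* = √113.4 = 10.65 min.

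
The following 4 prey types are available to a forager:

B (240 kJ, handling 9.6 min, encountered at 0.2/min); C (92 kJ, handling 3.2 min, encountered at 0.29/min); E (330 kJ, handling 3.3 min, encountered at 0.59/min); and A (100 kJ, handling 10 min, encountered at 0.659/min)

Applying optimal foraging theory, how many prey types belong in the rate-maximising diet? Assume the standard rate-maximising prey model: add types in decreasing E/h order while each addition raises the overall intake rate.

E/h in descending order: E 100, C 28.8, B 25, A 10 kJ/min. The optimal diet is the largest prefix of this list for which every included type satisfies E_i/h_i > R on the types above it.
Rate on top 1: 66.07. C: 28.8 < 66.07 → exclude; stop.
Optimal diet: E — 1 of 4 types.

1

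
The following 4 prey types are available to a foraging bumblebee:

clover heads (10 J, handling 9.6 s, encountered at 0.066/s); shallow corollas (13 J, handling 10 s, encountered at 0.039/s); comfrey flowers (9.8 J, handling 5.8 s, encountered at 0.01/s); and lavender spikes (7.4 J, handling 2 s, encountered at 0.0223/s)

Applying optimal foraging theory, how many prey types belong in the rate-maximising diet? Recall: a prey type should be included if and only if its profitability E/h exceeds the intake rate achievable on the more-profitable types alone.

4

E/h in descending order: lavender spikes 3.7, comfrey flowers 1.69, shallow corollas 1.3, clover heads 1.04 J/s. The optimal diet is the largest prefix of this list for which every included type satisfies E_i/h_i > R on the types above it.
Rate on top 1: 0.158. comfrey flowers: 1.69 > 0.158 → include.
Rate on top 2: 0.2385. shallow corollas: 1.3 > 0.2385 → include.
Rate on top 3: 0.5159. clover heads: 1.04 > 0.5159 → include.
Optimal diet: lavender spikes, comfrey flowers, shallow corollas, clover heads — 4 of 4 types.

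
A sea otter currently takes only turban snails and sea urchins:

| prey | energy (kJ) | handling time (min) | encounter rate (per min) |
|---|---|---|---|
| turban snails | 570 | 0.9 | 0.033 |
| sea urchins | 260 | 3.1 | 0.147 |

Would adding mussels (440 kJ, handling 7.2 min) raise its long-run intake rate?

Intake rate on the current diet: R = (0.033×570 + 0.147×260) / (1 + 0.033×0.9 + 0.147×3.1) = 57.03/1.485 = 38.39 kJ/min.
Profitability of mussels: 440/7.2 = 61.11 kJ/min.
Since 61.11 > R, including mussels increases the long-run rate.

Yes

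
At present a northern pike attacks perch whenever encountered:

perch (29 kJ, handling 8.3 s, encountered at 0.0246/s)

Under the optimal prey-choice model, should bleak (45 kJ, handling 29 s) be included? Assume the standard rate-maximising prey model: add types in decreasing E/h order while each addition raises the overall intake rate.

Current rate: (0.0246×29)/(1 + 0.0246×8.3) = 0.5924 kJ/s.
Profitability of bleak: 45/29 = 1.552 kJ/s.
1.552 > 0.5924, so adding bleak raises the average — include it.

Yes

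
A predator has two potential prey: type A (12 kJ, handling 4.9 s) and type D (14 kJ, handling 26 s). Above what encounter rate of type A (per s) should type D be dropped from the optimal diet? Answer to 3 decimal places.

The zero-one rule: include type D iff E₂/h₂ > λE₁/(1+λh₁). Equality gives the switch point.
λE₁h₂ = E₂ + λE₂h₁ ⇒ λ = E₂/(E₁h₂ − E₂h₁) = 14/(312 − 68.6) = 0.05752 per s.

0.058 per s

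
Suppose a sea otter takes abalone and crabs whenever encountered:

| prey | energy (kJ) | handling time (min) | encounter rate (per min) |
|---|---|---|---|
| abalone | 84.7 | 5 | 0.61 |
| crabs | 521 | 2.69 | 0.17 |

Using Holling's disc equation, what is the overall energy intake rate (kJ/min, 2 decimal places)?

31.11 kJ/min

R = (0.61×84.7 + 0.17×521) / (1 + 0.61×5 + 0.17×2.69) = 140.2/4.507 = 31.11 kJ/min.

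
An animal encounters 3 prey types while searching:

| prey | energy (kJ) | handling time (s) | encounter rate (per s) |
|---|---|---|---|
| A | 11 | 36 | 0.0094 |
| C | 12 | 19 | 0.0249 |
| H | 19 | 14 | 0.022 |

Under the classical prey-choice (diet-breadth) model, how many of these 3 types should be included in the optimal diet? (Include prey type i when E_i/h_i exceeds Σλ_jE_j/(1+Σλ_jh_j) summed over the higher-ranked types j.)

2

Profitabilities (E/h, kJ/s): H 1.36, C 0.632, A 0.306. Add prey in this order while the next type's profitability exceeds the intake rate on those already taken.
Rate on top 1: 0.3196. C: 0.632 > 0.3196 → include.
Rate on top 2: 0.4024. A: 0.306 < 0.4024 → exclude; stop.
Optimal diet: H, C — 2 of 3 types.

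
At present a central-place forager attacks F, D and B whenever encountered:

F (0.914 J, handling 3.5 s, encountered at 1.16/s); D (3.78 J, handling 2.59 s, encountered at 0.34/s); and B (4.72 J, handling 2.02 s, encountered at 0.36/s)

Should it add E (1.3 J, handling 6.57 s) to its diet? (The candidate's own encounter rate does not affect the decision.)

No

On F, D and B alone, R = ΣλE/(1+Σλh) = 4.045/6.668 = 0.6066 J/s.
E: E/h = 1.3/6.57 = 0.1979 J/s.
0.1979 < 0.6066, so adding E would lower the average — exclude it.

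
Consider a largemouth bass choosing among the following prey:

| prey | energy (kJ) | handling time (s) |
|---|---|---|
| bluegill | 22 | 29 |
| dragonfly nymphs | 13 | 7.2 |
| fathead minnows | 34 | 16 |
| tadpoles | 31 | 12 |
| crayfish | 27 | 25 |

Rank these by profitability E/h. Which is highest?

tadpoles

In descending order of E/h:
tadpoles: 31/12 = 2.58 kJ/s
fathead minnows: 34/16 = 2.12 kJ/s
dragonfly nymphs: 13/7.2 = 1.81 kJ/s
crayfish: 27/25 = 1.08 kJ/s
bluegill: 22/29 = 0.759 kJ/s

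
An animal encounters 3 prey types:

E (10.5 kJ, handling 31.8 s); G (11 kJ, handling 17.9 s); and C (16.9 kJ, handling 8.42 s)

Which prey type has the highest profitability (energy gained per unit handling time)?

C

Profitability E/h (kJ/s): E = 10.5/31.8 = 0.33, G = 11/17.9 = 0.615, C = 16.9/8.42 = 2.01.
Ranked: C > G > E.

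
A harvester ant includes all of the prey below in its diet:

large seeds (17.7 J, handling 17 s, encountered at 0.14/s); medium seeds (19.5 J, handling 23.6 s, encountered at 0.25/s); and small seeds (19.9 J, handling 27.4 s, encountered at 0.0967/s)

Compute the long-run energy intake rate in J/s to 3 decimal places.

0.778 J/s

R = Σλ_iE_i / (1 + Σλ_ih_i)
Numerator: 0.14×17.7 + 0.25×19.5 + 0.0967×19.9 = 9.277
Denominator: 1 + 0.14×17 + 0.25×23.6 + 0.0967×27.4 = 11.93
R = 9.277/11.93 = 0.7777 J/s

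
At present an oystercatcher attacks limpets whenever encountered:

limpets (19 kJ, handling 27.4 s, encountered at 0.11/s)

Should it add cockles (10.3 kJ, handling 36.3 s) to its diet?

On limpets alone, R = ΣλE/(1+Σλh) = 2.09/4.014 = 0.5207 kJ/s.
cockles: E/h = 10.3/36.3 = 0.2837 kJ/s.
0.2837 < 0.5207, so adding cockles would lower the average — exclude it.

No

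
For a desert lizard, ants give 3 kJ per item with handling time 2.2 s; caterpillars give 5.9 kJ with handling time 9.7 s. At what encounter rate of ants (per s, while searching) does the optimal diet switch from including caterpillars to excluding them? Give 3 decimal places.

0.366 per s

Drop caterpillars once their profitability E₂/h₂ falls below the rate achievable on ants alone: E₂/h₂ = λE₁/(1 + λh₁).
Solve for λ: λE₁h₂ = E₂(1 + λh₁) → λ(E₁h₂ − E₂h₁) = E₂ → λ = E₂/(E₁h₂ − E₂h₁).
λ = 5.9/(3×9.7 − 5.9×2.2) = 5.9/16.12 = 0.366 per s.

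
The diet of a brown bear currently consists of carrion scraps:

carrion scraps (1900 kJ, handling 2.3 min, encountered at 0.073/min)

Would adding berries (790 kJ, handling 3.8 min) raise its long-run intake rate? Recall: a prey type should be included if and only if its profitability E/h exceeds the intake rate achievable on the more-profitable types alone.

Yes

Current rate: (0.073×1900)/(1 + 0.073×2.3) = 118.8 kJ/min.
Profitability of berries: 790/3.8 = 207.9 kJ/min.
207.9 > 118.8, so adding berries raises the average — include it.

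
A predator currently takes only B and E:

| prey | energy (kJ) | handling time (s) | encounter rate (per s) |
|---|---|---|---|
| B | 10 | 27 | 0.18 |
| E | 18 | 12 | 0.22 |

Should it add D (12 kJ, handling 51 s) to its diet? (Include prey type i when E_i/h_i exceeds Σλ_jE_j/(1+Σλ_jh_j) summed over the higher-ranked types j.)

No

On B and E alone, R = ΣλE/(1+Σλh) = 5.76/8.5 = 0.6776 kJ/s.
D: E/h = 12/51 = 0.2353 kJ/s.
0.2353 < 0.6776, so adding D would lower the average — exclude it.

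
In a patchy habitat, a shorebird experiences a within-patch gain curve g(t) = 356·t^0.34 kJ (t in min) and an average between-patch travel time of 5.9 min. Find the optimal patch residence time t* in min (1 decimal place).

Optimal t* satisfies g'(t*) = g(t*)/(T + t*).
g'(t) = 0.34·356·t^-0.66. Setting 0.34·356·t^-0.66 = 356·t^0.34/(5.9+t) gives 0.34(5.9+t) = t, so 0.66·t = 0.34×5.9.
t* = 0.34×5.9/0.66 = 3.039 min.

3.0 min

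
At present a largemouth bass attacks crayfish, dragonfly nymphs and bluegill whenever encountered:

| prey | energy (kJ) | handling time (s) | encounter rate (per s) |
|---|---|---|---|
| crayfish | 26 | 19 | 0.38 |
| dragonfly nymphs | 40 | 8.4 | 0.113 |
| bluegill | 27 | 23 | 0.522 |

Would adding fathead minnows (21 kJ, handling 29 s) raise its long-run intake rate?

On crayfish, dragonfly nymphs and bluegill alone, R = ΣλE/(1+Σλh) = 28.49/21.18 = 1.346 kJ/s.
Profitability of fathead minnows: 21/29 = 0.7241 kJ/s.
0.7241 < 1.346, so adding fathead minnows would lower the average — exclude it.

No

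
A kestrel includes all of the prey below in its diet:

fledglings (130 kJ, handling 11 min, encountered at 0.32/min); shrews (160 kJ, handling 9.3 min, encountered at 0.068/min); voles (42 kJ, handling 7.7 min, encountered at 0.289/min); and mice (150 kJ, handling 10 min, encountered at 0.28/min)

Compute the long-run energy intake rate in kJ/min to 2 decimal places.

10.48 kJ/min

R = Σλ_iE_i / (1 + Σλ_ih_i)
Numerator: 0.32×130 + 0.068×160 + 0.289×42 + 0.28×150 = 106.6
Denominator: 1 + 0.32×11 + 0.068×9.3 + 0.289×7.7 + 0.28×10 = 10.18
R = 106.6/10.18 = 10.48 kJ/min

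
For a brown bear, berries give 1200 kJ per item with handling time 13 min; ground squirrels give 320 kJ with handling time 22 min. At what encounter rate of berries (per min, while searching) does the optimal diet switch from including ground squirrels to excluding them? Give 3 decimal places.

0.014 per min

At the threshold, the rate on berries alone equals the profitability of ground squirrels: λ·1200/(1 + λ·13) = 320/22 = 14.55.
Rearranging, λ(1200 − 14.55×13) = 14.55, so λ = 14.55/1011 = 0.01439 per min.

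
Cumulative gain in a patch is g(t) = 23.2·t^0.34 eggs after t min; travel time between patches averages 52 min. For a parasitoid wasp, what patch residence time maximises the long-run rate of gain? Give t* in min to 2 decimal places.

26.79 min

Optimal t* satisfies g'(t*) = g(t*)/(T + t*).
g'(t) = 0.34·23.2·t^-0.66. Setting 0.34·23.2·t^-0.66 = 23.2·t^0.34/(52+t) gives 0.34(52+t) = t, so 0.66·t = 0.34×52.
t* = 0.34×52/0.66 = 26.79 min.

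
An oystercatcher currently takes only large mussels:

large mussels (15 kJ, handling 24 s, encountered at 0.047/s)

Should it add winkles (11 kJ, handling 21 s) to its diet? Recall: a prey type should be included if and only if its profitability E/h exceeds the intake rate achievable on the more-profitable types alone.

Yes

On large mussels alone, R = ΣλE/(1+Σλh) = 0.705/2.128 = 0.3313 kJ/s.
Profitability of winkles: 11/21 = 0.5238 kJ/s.
0.5238 > 0.3313, so adding winkles raises the average — include it.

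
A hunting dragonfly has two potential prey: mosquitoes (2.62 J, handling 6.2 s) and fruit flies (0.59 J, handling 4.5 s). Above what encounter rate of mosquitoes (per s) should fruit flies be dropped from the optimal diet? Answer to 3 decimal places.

0.073 per s

Drop fruit flies once their profitability E₂/h₂ falls below the rate achievable on mosquitoes alone: E₂/h₂ = λE₁/(1 + λh₁).
Solve for λ: λE₁h₂ = E₂(1 + λh₁) → λ(E₁h₂ − E₂h₁) = E₂ → λ = E₂/(E₁h₂ − E₂h₁).
λ = 0.59/(2.62×4.5 − 0.59×6.2) = 0.59/8.132 = 0.07255 per s.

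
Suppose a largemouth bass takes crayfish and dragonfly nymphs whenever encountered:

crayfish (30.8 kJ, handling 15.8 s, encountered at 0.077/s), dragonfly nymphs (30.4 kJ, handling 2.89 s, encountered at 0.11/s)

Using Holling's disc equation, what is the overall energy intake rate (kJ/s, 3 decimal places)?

Energy encountered per unit search time: 0.077×30.8 + 0.11×30.4 = 5.716 kJ/s.
Handling time per unit search time: 0.077×15.8 + 0.11×2.89 = 1.535.
Rate = 5.716/(1 + 1.535) = 2.255 kJ/s.

2.255 kJ/s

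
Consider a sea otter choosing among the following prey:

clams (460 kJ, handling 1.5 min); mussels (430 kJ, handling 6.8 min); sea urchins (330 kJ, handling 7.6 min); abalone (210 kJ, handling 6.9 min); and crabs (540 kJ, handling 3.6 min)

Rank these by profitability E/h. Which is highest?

clams

Profitability E/h (kJ/min): clams = 460/1.5 = 307, mussels = 430/6.8 = 63.2, sea urchins = 330/7.6 = 43.4, abalone = 210/6.9 = 30.4, crabs = 540/3.6 = 150.
Ranked: clams > crabs > mussels > sea urchins > abalone.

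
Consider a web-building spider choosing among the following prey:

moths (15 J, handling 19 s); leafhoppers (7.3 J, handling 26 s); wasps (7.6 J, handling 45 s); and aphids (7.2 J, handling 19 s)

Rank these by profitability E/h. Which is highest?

Profitability E/h (J/s): moths = 15/19 = 0.789, leafhoppers = 7.3/26 = 0.281, wasps = 7.6/45 = 0.169, aphids = 7.2/19 = 0.379.
Ranked: moths > aphids > leafhoppers > wasps.

moths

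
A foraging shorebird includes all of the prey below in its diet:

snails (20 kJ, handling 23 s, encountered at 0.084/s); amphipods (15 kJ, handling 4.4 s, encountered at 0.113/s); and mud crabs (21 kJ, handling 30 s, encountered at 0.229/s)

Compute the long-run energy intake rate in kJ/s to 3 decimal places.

0.795 kJ/s

R = Σλ_iE_i / (1 + Σλ_ih_i)
Numerator: 0.084×20 + 0.113×15 + 0.229×21 = 8.184
Denominator: 1 + 0.084×23 + 0.113×4.4 + 0.229×30 = 10.3
R = 8.184/10.3 = 0.7946 kJ/s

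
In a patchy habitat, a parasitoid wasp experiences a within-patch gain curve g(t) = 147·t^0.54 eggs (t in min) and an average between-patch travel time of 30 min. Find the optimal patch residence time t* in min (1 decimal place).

35.2 min

By the marginal value theorem, leave when the instantaneous gain rate g'(t) equals the habitat-wide average g(t)/(T + t).
g'(t) = 0.54·147·t^-0.46. Setting 0.54·147·t^-0.46 = 147·t^0.54/(30+t) gives 0.54(30+t) = t, so 0.46·t = 0.54×30.
t* = 0.54×30/0.46 = 35.22 min.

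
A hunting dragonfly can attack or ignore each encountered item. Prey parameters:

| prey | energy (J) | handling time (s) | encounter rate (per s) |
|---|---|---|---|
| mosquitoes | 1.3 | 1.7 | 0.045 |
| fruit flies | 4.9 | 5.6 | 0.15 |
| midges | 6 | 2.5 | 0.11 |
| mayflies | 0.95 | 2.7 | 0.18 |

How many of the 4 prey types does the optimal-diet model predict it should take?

3

E/h in descending order: midges 2.4, fruit flies 0.875, mosquitoes 0.765, mayflies 0.352 J/s. The optimal diet is the largest prefix of this list for which every included type satisfies E_i/h_i > R on the types above it.
Rate on top 1: 0.5176. fruit flies: 0.875 > 0.5176 → include.
Rate on top 2: 0.6596. mosquitoes: 0.765 > 0.6596 → include.
Rate on top 3: 0.6632. mayflies: 0.352 < 0.6632 → exclude; stop.
Optimal diet: midges, fruit flies, mosquitoes — 3 of 4 types.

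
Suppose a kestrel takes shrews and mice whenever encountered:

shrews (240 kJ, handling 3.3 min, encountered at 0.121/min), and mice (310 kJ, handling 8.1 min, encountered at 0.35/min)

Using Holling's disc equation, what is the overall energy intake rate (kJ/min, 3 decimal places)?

R = Σλ_iE_i / (1 + Σλ_ih_i)
Numerator: 0.121×240 + 0.35×310 = 137.5
Denominator: 1 + 0.121×3.3 + 0.35×8.1 = 4.234
R = 137.5/4.234 = 32.48 kJ/min

32.482 kJ/min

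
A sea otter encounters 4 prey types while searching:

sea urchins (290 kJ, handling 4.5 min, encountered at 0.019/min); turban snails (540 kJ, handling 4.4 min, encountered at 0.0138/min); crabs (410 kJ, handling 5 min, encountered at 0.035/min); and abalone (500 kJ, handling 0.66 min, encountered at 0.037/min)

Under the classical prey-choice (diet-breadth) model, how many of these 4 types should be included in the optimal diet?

E/h in descending order: abalone 758, turban snails 123, crabs 82, sea urchins 64.4 kJ/min. The optimal diet is the largest prefix of this list for which every included type satisfies E_i/h_i > R on the types above it.
Rate on top 1: 18.06. turban snails: 123 > 18.06 → include.
Rate on top 2: 23.92. crabs: 82 > 23.92 → include.
Rate on top 3: 31.98. sea urchins: 64.4 > 31.98 → include.
Optimal diet: abalone, turban snails, crabs, sea urchins — 4 of 4 types.

4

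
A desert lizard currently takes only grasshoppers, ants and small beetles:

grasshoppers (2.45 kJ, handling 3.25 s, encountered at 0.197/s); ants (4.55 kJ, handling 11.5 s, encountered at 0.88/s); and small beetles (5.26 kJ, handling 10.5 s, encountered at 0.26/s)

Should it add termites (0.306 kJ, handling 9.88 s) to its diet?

No

Intake rate on the current diet: R = (0.197×2.45 + 0.88×4.55 + 0.26×5.26) / (1 + 0.197×3.25 + 0.88×11.5 + 0.26×10.5) = 5.854/14.49 = 0.404 kJ/s.
termites: E/h = 0.306/9.88 = 0.03097 kJ/s.
0.03097 < 0.404, so adding termites would lower the average — exclude it.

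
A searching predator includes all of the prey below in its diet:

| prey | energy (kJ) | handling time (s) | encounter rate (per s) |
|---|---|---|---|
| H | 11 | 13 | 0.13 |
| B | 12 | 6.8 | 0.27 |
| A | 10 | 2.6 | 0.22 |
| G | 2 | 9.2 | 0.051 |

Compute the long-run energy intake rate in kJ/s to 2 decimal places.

R = (0.13×11 + 0.27×12 + 0.22×10 + 0.051×2) / (1 + 0.13×13 + 0.27×6.8 + 0.22×2.6 + 0.051×9.2) = 6.972/5.567 = 1.252 kJ/s.

1.25 kJ/s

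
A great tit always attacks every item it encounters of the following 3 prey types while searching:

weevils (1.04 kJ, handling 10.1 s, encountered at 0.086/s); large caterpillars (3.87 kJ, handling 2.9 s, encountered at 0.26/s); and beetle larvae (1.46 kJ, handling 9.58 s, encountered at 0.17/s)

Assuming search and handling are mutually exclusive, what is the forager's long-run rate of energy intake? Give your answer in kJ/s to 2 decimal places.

R = Σλ_iE_i / (1 + Σλ_ih_i)
Numerator: 0.086×1.04 + 0.26×3.87 + 0.17×1.46 = 1.344
Denominator: 1 + 0.086×10.1 + 0.26×2.9 + 0.17×9.58 = 4.251
R = 1.344/4.251 = 0.3161 kJ/s

0.32 kJ/s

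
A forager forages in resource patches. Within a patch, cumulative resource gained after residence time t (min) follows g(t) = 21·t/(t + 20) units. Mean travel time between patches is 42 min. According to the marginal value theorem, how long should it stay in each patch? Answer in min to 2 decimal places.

28.98 min

Maximise g(t)/(T+t): set derivative to zero → g'(t)(T+t) = g(t).
g'(t) = 21·20/(t + 20)². Setting 21·20/(t+20)² = 21t/[(t+20)(42+t)] gives 20(42+t) = t(t+20), so t² = 20×42 = 840.
t* = √840 = 28.98 min.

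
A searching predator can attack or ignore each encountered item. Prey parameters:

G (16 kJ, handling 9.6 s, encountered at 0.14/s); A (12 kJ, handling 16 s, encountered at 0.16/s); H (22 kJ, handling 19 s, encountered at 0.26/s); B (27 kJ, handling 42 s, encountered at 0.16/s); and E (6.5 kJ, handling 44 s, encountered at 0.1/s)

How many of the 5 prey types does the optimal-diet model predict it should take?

Rank by E/h (kJ/s): G 1.67, H 1.16, A 0.75, B 0.643, E 0.148. Include each in turn until the next type's E/h falls below the running intake rate.
Rate on top 1: 0.9556. H: 1.16 > 0.9556 → include.
Rate on top 2: 1.093. A: 0.75 < 1.093 → exclude; stop.
Optimal diet: G, H — 2 of 5 types.

2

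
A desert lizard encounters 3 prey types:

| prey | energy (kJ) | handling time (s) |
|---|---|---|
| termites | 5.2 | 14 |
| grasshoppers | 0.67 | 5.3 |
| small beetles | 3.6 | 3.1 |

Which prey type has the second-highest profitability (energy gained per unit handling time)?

termites

Profitability E/h (kJ/s): termites = 5.2/14 = 0.371, grasshoppers = 0.67/5.3 = 0.126, small beetles = 3.6/3.1 = 1.16.
Ranked: small beetles > termites > grasshoppers.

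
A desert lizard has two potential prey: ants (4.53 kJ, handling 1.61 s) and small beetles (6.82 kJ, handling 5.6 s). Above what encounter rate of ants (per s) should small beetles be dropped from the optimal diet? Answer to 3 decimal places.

0.474 per s

Drop small beetles once their profitability E₂/h₂ falls below the rate achievable on ants alone: E₂/h₂ = λE₁/(1 + λh₁).
Solve for λ: λE₁h₂ = E₂(1 + λh₁) → λ(E₁h₂ − E₂h₁) = E₂ → λ = E₂/(E₁h₂ − E₂h₁).
λ = 6.82/(4.53×5.6 − 6.82×1.61) = 6.82/14.39 = 0.474 per s.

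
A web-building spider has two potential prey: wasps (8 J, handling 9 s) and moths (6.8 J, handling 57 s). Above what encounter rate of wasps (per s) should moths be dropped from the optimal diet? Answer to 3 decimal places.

0.017 per s

Drop moths once their profitability E₂/h₂ falls below the rate achievable on wasps alone: E₂/h₂ = λE₁/(1 + λh₁).
Solve for λ: λE₁h₂ = E₂(1 + λh₁) → λ(E₁h₂ − E₂h₁) = E₂ → λ = E₂/(E₁h₂ − E₂h₁).
λ = 6.8/(8×57 − 6.8×9) = 6.8/394.8 = 0.01722 per s.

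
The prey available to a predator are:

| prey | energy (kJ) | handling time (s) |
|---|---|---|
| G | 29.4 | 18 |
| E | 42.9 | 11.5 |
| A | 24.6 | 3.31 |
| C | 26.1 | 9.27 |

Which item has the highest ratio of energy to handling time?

A

Profitability E/h (kJ/s): G = 29.4/18 = 1.63, E = 42.9/11.5 = 3.73, A = 24.6/3.31 = 7.43, C = 26.1/9.27 = 2.82.
Ranked: A > E > C > G.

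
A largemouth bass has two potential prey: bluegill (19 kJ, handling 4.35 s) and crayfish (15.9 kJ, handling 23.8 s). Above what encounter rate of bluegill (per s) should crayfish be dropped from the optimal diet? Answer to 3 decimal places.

At the threshold, the rate on bluegill alone equals the profitability of crayfish: λ·19/(1 + λ·4.35) = 15.9/23.8 = 0.6681.
Rearranging, λ(19 − 0.6681×4.35) = 0.6681, so λ = 0.6681/16.09 = 0.04151 per s.

0.042 per s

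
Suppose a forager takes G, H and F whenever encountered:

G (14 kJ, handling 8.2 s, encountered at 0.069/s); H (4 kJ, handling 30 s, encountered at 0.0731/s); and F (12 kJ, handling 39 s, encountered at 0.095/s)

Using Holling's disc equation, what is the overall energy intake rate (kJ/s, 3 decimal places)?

R = (0.069×14 + 0.0731×4 + 0.095×12) / (1 + 0.069×8.2 + 0.0731×30 + 0.095×39) = 2.398/7.464 = 0.3213 kJ/s.

0.321 kJ/s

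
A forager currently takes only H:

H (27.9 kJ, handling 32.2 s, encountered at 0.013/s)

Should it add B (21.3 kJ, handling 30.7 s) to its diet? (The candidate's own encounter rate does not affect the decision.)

Current rate: (0.013×27.9)/(1 + 0.013×32.2) = 0.2557 kJ/s.
B: E/h = 21.3/30.7 = 0.6938 kJ/s.
0.6938 > 0.2557, so adding B raises the average — include it.

Yes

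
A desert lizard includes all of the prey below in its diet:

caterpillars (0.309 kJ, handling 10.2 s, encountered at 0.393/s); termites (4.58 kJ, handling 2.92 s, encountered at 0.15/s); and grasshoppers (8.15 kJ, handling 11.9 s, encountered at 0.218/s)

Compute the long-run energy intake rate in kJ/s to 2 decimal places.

R = Σλ_iE_i / (1 + Σλ_ih_i)
Numerator: 0.393×0.309 + 0.15×4.58 + 0.218×8.15 = 2.585
Denominator: 1 + 0.393×10.2 + 0.15×2.92 + 0.218×11.9 = 8.041
R = 2.585/8.041 = 0.3215 kJ/s

0.32 kJ/s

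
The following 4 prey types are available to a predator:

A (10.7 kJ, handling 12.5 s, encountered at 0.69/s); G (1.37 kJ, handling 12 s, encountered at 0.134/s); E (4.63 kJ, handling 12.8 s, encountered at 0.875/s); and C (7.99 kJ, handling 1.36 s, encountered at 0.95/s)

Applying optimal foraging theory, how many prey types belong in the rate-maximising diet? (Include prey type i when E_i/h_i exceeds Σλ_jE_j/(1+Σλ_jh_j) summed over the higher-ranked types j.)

1

Rank by E/h (kJ/s): C 5.88, A 0.856, E 0.362, G 0.114. Include each in turn until the next type's E/h falls below the running intake rate.
Rate on top 1: 3.312. A: 0.856 < 3.312 → exclude; stop.
Optimal diet: C — 1 of 4 types.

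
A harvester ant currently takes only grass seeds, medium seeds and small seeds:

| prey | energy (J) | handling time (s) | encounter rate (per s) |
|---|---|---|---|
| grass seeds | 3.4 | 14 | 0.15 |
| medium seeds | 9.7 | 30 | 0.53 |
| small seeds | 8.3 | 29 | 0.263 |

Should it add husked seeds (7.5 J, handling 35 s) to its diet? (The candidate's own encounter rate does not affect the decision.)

No

Intake rate on the current diet: R = (0.15×3.4 + 0.53×9.7 + 0.263×8.3) / (1 + 0.15×14 + 0.53×30 + 0.263×29) = 7.834/26.63 = 0.2942 J/s.
Profitability of husked seeds: 7.5/35 = 0.2143 J/s.
0.2143 < 0.2942, so adding husked seeds would lower the average — exclude it.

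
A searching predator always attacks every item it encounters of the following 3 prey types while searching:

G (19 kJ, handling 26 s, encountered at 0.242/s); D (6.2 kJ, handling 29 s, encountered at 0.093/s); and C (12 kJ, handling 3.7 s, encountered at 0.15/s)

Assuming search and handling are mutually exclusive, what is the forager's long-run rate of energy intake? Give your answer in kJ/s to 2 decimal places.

R = Σλ_iE_i / (1 + Σλ_ih_i)
Numerator: 0.242×19 + 0.093×6.2 + 0.15×12 = 6.975
Denominator: 1 + 0.242×26 + 0.093×29 + 0.15×3.7 = 10.54
R = 6.975/10.54 = 0.6615 kJ/s

0.66 kJ/s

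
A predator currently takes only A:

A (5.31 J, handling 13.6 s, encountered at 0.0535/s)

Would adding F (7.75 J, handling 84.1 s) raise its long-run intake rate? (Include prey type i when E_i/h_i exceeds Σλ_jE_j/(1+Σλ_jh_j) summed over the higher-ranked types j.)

No

Intake rate on the current diet: R = (0.0535×5.31) / (1 + 0.0535×13.6) = 0.2841/1.728 = 0.1644 J/s.
F: E/h = 7.75/84.1 = 0.09215 J/s.
0.09215 < 0.1644, so adding F would lower the average — exclude it.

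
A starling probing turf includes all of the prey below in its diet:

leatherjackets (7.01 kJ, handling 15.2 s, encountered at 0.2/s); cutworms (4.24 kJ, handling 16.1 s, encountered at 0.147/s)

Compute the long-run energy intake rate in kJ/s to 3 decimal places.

Energy encountered per unit search time: 0.2×7.01 + 0.147×4.24 = 2.025 kJ/s.
Handling time per unit search time: 0.2×15.2 + 0.147×16.1 = 5.407.
Rate = 2.025/(1 + 5.407) = 0.3161 kJ/s.

0.316 kJ/s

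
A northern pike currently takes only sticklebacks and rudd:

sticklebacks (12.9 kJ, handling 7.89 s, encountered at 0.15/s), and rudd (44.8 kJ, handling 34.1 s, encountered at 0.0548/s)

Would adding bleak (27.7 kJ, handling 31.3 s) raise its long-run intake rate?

On sticklebacks and rudd alone, R = ΣλE/(1+Σλh) = 4.39/4.052 = 1.083 kJ/s.
bleak: E/h = 27.7/31.3 = 0.885 kJ/s.
0.885 < 1.083, so adding bleak would lower the average — exclude it.

No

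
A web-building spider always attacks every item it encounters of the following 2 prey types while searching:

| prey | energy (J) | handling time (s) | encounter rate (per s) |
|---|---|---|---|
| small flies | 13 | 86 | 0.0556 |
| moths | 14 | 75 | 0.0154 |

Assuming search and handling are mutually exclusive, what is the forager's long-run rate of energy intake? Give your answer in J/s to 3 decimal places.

0.135 J/s

R = Σλ_iE_i / (1 + Σλ_ih_i)
Numerator: 0.0556×13 + 0.0154×14 = 0.9384
Denominator: 1 + 0.0556×86 + 0.0154×75 = 6.937
R = 0.9384/6.937 = 0.1353 J/s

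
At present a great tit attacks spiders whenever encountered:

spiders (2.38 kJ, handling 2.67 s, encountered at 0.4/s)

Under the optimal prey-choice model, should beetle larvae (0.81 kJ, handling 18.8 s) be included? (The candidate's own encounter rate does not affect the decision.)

No

Intake rate on the current diet: R = (0.4×2.38) / (1 + 0.4×2.67) = 0.952/2.068 = 0.4603 kJ/s.
beetle larvae: E/h = 0.81/18.8 = 0.04309 kJ/s.
0.04309 < 0.4603, so adding beetle larvae would lower the average — exclude it.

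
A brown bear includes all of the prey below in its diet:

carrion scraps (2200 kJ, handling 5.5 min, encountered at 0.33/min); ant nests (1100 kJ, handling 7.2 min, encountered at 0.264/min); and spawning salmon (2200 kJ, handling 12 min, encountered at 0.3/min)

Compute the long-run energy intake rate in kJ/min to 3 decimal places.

R = Σλ_iE_i / (1 + Σλ_ih_i)
Numerator: 0.33×2200 + 0.264×1100 + 0.3×2200 = 1676
Denominator: 1 + 0.33×5.5 + 0.264×7.2 + 0.3×12 = 8.316
R = 1676/8.316 = 201.6 kJ/min

201.592 kJ/min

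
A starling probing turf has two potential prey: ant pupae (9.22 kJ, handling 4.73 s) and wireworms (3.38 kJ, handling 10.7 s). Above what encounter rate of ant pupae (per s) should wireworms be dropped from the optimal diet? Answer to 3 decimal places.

The zero-one rule: include wireworms iff E₂/h₂ > λE₁/(1+λh₁). Equality gives the switch point.
λE₁h₂ = E₂ + λE₂h₁ ⇒ λ = E₂/(E₁h₂ − E₂h₁) = 3.38/(98.65 − 15.99) = 0.04089 per s.

0.041 per s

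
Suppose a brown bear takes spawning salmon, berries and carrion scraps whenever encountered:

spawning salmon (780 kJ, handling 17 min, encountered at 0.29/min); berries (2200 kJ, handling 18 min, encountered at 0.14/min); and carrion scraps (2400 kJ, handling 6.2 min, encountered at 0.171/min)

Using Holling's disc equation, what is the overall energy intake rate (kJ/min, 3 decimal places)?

Energy encountered per unit search time: 0.29×780 + 0.14×2200 + 0.171×2400 = 944.6 kJ/min.
Handling time per unit search time: 0.29×17 + 0.14×18 + 0.171×6.2 = 8.51.
Rate = 944.6/(1 + 8.51) = 99.32 kJ/min.

99.325 kJ/min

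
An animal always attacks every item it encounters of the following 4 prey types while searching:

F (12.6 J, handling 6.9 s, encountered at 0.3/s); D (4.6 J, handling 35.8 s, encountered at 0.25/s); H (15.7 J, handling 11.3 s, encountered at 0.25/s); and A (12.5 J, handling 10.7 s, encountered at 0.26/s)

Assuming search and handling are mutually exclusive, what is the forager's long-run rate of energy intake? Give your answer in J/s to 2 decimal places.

Energy encountered per unit search time: 0.3×12.6 + 0.25×4.6 + 0.25×15.7 + 0.26×12.5 = 12.11 J/s.
Handling time per unit search time: 0.3×6.9 + 0.25×35.8 + 0.25×11.3 + 0.26×10.7 = 16.63.
Rate = 12.11/(1 + 16.63) = 0.6867 J/s.

0.69 J/s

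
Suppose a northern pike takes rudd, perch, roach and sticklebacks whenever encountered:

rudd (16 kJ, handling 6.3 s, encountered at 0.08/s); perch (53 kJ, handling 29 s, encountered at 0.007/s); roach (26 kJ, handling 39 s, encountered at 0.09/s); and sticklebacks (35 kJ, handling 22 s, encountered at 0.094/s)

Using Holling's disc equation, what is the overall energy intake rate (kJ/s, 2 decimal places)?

1.00 kJ/s

Energy encountered per unit search time: 0.08×16 + 0.007×53 + 0.09×26 + 0.094×35 = 7.281 kJ/s.
Handling time per unit search time: 0.08×6.3 + 0.007×29 + 0.09×39 + 0.094×22 = 6.285.
Rate = 7.281/(1 + 6.285) = 0.9995 kJ/s.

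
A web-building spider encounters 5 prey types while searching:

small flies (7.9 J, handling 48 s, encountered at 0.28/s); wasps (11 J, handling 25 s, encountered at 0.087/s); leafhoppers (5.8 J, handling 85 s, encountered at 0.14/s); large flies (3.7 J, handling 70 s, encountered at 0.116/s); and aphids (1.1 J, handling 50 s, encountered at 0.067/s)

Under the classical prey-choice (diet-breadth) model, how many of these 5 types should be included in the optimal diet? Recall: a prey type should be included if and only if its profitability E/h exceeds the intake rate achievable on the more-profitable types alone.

Rank by E/h (J/s): wasps 0.44, small flies 0.165, leafhoppers 0.0682, large flies 0.0529, aphids 0.022. Include each in turn until the next type's E/h falls below the running intake rate.
Rate on top 1: 0.3014. small flies: 0.165 < 0.3014 → exclude; stop.
Optimal diet: wasps — 1 of 5 types.

1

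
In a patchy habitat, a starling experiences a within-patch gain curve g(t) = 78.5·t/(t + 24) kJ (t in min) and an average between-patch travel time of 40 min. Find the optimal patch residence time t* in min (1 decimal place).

Optimal t* satisfies g'(t*) = g(t*)/(T + t*).
g'(t) = 78.5·24/(t + 24)². Setting 78.5·24/(t+24)² = 78.5t/[(t+24)(40+t)] gives 24(40+t) = t(t+24), so t² = 24×40 = 960.
t* = √960 = 30.98 min.

31.0 min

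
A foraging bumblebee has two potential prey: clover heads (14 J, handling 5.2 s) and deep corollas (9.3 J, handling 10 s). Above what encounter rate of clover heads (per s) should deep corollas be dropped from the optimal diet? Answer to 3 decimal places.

0.101 per s

The zero-one rule: include deep corollas iff E₂/h₂ > λE₁/(1+λh₁). Equality gives the switch point.
λE₁h₂ = E₂ + λE₂h₁ ⇒ λ = E₂/(E₁h₂ − E₂h₁) = 9.3/(140 − 48.36) = 0.1015 per s.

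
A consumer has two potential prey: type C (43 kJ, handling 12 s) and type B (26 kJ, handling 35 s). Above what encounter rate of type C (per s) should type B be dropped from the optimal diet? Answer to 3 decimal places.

0.022 per s

Drop type B once their profitability E₂/h₂ falls below the rate achievable on type C alone: E₂/h₂ = λE₁/(1 + λh₁).
Solve for λ: λE₁h₂ = E₂(1 + λh₁) → λ(E₁h₂ − E₂h₁) = E₂ → λ = E₂/(E₁h₂ − E₂h₁).
λ = 26/(43×35 − 26×12) = 26/1193 = 0.02179 per s.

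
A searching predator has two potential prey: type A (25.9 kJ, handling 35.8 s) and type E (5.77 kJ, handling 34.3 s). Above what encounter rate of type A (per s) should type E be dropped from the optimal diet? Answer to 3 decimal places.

Drop type E once their profitability E₂/h₂ falls below the rate achievable on type A alone: E₂/h₂ = λE₁/(1 + λh₁).
Solve for λ: λE₁h₂ = E₂(1 + λh₁) → λ(E₁h₂ − E₂h₁) = E₂ → λ = E₂/(E₁h₂ − E₂h₁).
λ = 5.77/(25.9×34.3 − 5.77×35.8) = 5.77/681.8 = 0.008463 per s.

0.008 per s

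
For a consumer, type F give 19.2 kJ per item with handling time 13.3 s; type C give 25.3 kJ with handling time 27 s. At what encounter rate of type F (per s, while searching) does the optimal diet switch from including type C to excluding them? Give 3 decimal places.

0.139 per s

Drop type C once their profitability E₂/h₂ falls below the rate achievable on type F alone: E₂/h₂ = λE₁/(1 + λh₁).
Solve for λ: λE₁h₂ = E₂(1 + λh₁) → λ(E₁h₂ − E₂h₁) = E₂ → λ = E₂/(E₁h₂ − E₂h₁).
λ = 25.3/(19.2×27 − 25.3×13.3) = 25.3/181.9 = 0.1391 per s.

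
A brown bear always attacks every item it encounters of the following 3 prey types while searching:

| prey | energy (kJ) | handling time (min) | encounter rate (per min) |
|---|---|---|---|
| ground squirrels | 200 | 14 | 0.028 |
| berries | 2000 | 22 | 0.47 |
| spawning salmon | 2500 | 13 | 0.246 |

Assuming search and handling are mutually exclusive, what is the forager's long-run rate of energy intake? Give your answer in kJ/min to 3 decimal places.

Energy encountered per unit search time: 0.028×200 + 0.47×2000 + 0.246×2500 = 1561 kJ/min.
Handling time per unit search time: 0.028×14 + 0.47×22 + 0.246×13 = 13.93.
Rate = 1561/(1 + 13.93) = 104.5 kJ/min.

104.528 kJ/min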